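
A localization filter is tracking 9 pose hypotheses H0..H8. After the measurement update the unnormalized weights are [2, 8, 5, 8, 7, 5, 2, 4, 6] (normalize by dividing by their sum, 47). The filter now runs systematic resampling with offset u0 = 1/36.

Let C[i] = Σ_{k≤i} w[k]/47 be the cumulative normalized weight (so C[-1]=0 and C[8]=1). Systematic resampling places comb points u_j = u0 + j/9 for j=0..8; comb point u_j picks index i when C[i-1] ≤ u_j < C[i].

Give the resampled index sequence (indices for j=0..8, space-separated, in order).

0 1 2 3 3 4 5 7 8

C = [2/47, 10/47, 15/47, 23/47, 30/47, 35/47, 37/47, 41/47, 1]
j=0: u_0=1/36 ∈ [0, 2/47) → index 0
j=1: u_1=5/36 ∈ [2/47, 10/47) → index 1
j=2: u_2=1/4 ∈ [10/47, 15/47) → index 2
j=3: u_3=13/36 ∈ [15/47, 23/47) → index 3
j=4: u_4=17/36 ∈ [15/47, 23/47) → index 3
j=5: u_5=7/12 ∈ [23/47, 30/47) → index 4
j=6: u_6=25/36 ∈ [30/47, 35/47) → index 5
j=7: u_7=29/36 ∈ [37/47, 41/47) → index 7
j=8: u_8=11/12 ∈ [41/47, 1) → index 8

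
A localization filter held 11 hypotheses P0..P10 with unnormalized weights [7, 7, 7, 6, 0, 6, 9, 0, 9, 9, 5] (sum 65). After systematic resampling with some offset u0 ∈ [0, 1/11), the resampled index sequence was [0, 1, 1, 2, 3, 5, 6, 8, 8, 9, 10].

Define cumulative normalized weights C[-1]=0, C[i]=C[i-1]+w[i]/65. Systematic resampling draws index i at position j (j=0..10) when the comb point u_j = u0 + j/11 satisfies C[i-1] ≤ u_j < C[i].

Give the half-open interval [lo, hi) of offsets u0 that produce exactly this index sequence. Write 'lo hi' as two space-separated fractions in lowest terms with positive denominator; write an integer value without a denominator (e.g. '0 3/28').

C = [7/65, 14/65, 21/65, 27/65, 27/65, 33/65, 42/65, 42/65, 51/65, 12/13, 1]
j=0 picked index 0: u0 ∈ [0, 7/65)
j=1 picked index 1: u0 ∈ [12/715, 89/715)
j=2 picked index 1: u0 ∈ [-53/715, 24/715)
j=3 picked index 2: u0 ∈ [-41/715, 36/715)
j=4 picked index 3: u0 ∈ [-29/715, 37/715)
j=5 picked index 5: u0 ∈ [-28/715, 38/715)
j=6 picked index 6: u0 ∈ [-27/715, 72/715)
j=7 picked index 8: u0 ∈ [7/715, 106/715)
j=8 picked index 8: u0 ∈ [-58/715, 41/715)
j=9 picked index 9: u0 ∈ [-24/715, 15/143)
j=10 picked index 10: u0 ∈ [2/143, 1/11)
intersection: [12/715, 24/715)

12/715 24/715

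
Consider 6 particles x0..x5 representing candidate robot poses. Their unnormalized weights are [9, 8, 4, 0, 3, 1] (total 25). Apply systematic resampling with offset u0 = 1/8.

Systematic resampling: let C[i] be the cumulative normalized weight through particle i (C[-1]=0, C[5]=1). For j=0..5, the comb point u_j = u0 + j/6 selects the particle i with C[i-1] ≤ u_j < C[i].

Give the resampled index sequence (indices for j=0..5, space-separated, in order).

0 0 1 1 2 4

C = [9/25, 17/25, 21/25, 21/25, 24/25, 1]
j=0: u_0=1/8 ∈ [0, 9/25) → index 0
j=1: u_1=7/24 ∈ [0, 9/25) → index 0
j=2: u_2=11/24 ∈ [9/25, 17/25) → index 1
j=3: u_3=5/8 ∈ [9/25, 17/25) → index 1
j=4: u_4=19/24 ∈ [17/25, 21/25) → index 2
j=5: u_5=23/24 ∈ [21/25, 24/25) → index 4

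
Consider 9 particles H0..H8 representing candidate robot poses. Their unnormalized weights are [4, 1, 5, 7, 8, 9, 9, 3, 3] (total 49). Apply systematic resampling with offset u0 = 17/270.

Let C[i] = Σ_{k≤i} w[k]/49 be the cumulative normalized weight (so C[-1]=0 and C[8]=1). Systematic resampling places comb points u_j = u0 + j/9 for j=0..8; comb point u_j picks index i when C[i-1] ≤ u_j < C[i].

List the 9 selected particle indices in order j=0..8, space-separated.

0 2 3 4 4 5 6 6 8

C = [4/49, 5/49, 10/49, 17/49, 25/49, 34/49, 43/49, 46/49, 1]
j=0: u_0=17/270 ∈ [0, 4/49) → index 0
j=1: u_1=47/270 ∈ [5/49, 10/49) → index 2
j=2: u_2=77/270 ∈ [10/49, 17/49) → index 3
j=3: u_3=107/270 ∈ [17/49, 25/49) → index 4
j=4: u_4=137/270 ∈ [17/49, 25/49) → index 4
j=5: u_5=167/270 ∈ [25/49, 34/49) → index 5
j=6: u_6=197/270 ∈ [34/49, 43/49) → index 6
j=7: u_7=227/270 ∈ [34/49, 43/49) → index 6
j=8: u_8=257/270 ∈ [46/49, 1) → index 8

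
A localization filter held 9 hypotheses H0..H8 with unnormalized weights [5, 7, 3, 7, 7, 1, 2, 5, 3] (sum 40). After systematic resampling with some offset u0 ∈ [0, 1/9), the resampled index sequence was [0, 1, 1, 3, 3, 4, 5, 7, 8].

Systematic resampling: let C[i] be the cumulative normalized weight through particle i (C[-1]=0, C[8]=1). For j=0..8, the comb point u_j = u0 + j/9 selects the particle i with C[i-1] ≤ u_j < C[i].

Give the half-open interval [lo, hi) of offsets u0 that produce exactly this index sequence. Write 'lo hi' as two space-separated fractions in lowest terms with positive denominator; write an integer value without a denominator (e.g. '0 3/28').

7/120 7/90

C = [1/8, 3/10, 3/8, 11/20, 29/40, 3/4, 4/5, 37/40, 1]
j=0 picked index 0: u0 ∈ [0, 1/8)
j=1 picked index 1: u0 ∈ [1/72, 17/90)
j=2 picked index 1: u0 ∈ [-7/72, 7/90)
j=3 picked index 3: u0 ∈ [1/24, 13/60)
j=4 picked index 3: u0 ∈ [-5/72, 19/180)
j=5 picked index 4: u0 ∈ [-1/180, 61/360)
j=6 picked index 5: u0 ∈ [7/120, 1/12)
j=7 picked index 7: u0 ∈ [1/45, 53/360)
j=8 picked index 8: u0 ∈ [13/360, 1/9)
intersection: [7/120, 7/90)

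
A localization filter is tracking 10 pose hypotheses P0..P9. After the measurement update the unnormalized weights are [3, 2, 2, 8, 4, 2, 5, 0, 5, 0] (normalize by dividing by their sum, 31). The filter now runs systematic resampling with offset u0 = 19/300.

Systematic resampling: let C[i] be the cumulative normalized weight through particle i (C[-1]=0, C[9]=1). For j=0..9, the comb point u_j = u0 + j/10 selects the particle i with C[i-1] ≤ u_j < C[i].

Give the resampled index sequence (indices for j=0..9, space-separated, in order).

0 2 3 3 3 4 5 6 8 8

C = [3/31, 5/31, 7/31, 15/31, 19/31, 21/31, 26/31, 26/31, 1, 1]
j=0: u_0=19/300 ∈ [0, 3/31) → index 0
j=1: u_1=49/300 ∈ [5/31, 7/31) → index 2
j=2: u_2=79/300 ∈ [7/31, 15/31) → index 3
j=3: u_3=109/300 ∈ [7/31, 15/31) → index 3
j=4: u_4=139/300 ∈ [7/31, 15/31) → index 3
j=5: u_5=169/300 ∈ [15/31, 19/31) → index 4
j=6: u_6=199/300 ∈ [19/31, 21/31) → index 5
j=7: u_7=229/300 ∈ [21/31, 26/31) → index 6
j=8: u_8=259/300 ∈ [26/31, 1) → index 8
j=9: u_9=289/300 ∈ [26/31, 1) → index 8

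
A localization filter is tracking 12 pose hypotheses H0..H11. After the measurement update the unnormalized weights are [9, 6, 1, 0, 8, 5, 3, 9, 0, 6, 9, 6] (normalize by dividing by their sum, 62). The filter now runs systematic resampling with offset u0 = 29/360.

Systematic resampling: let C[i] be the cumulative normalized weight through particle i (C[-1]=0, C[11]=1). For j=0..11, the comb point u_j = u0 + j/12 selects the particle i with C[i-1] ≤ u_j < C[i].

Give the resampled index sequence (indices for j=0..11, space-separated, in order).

C = [9/62, 15/62, 8/31, 8/31, 12/31, 29/62, 16/31, 41/62, 41/62, 47/62, 28/31, 1]
j=0: u_0=29/360 ∈ [0, 9/62) → index 0
j=1: u_1=59/360 ∈ [9/62, 15/62) → index 1
j=2: u_2=89/360 ∈ [15/62, 8/31) → index 2
j=3: u_3=119/360 ∈ [8/31, 12/31) → index 4
j=4: u_4=149/360 ∈ [12/31, 29/62) → index 5
j=5: u_5=179/360 ∈ [29/62, 16/31) → index 6
j=6: u_6=209/360 ∈ [16/31, 41/62) → index 7
j=7: u_7=239/360 ∈ [41/62, 47/62) → index 9
j=8: u_8=269/360 ∈ [41/62, 47/62) → index 9
j=9: u_9=299/360 ∈ [47/62, 28/31) → index 10
j=10: u_10=329/360 ∈ [28/31, 1) → index 11
j=11: u_11=359/360 ∈ [28/31, 1) → index 11

0 1 2 4 5 6 7 9 9 10 11 11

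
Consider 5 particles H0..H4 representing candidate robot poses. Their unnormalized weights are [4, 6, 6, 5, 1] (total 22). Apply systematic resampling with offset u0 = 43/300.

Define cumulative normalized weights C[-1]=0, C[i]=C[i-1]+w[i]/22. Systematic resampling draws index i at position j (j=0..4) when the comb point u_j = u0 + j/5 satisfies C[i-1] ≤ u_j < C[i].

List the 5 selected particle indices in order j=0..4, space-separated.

C = [2/11, 5/11, 8/11, 21/22, 1]
j=0: u_0=43/300 ∈ [0, 2/11) → index 0
j=1: u_1=103/300 ∈ [2/11, 5/11) → index 1
j=2: u_2=163/300 ∈ [5/11, 8/11) → index 2
j=3: u_3=223/300 ∈ [8/11, 21/22) → index 3
j=4: u_4=283/300 ∈ [8/11, 21/22) → index 3

0 1 2 3 3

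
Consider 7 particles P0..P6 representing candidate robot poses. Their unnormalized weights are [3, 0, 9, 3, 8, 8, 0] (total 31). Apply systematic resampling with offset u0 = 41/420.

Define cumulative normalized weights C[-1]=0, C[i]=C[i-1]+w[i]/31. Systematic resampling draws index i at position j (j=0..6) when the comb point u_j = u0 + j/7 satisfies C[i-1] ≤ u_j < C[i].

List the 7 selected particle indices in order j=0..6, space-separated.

C = [3/31, 3/31, 12/31, 15/31, 23/31, 1, 1]
j=0: u_0=41/420 ∈ [3/31, 12/31) → index 2
j=1: u_1=101/420 ∈ [3/31, 12/31) → index 2
j=2: u_2=23/60 ∈ [3/31, 12/31) → index 2
j=3: u_3=221/420 ∈ [15/31, 23/31) → index 4
j=4: u_4=281/420 ∈ [15/31, 23/31) → index 4
j=5: u_5=341/420 ∈ [23/31, 1) → index 5
j=6: u_6=401/420 ∈ [23/31, 1) → index 5

2 2 2 4 4 5 5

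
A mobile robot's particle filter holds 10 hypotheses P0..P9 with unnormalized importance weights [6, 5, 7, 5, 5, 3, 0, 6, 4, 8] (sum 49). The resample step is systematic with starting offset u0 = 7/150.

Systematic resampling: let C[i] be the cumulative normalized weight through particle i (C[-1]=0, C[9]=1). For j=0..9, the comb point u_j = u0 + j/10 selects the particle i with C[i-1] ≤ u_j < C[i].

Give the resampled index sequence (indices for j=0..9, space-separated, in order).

C = [6/49, 11/49, 18/49, 23/49, 4/7, 31/49, 31/49, 37/49, 41/49, 1]
j=0: u_0=7/150 ∈ [0, 6/49) → index 0
j=1: u_1=11/75 ∈ [6/49, 11/49) → index 1
j=2: u_2=37/150 ∈ [11/49, 18/49) → index 2
j=3: u_3=26/75 ∈ [11/49, 18/49) → index 2
j=4: u_4=67/150 ∈ [18/49, 23/49) → index 3
j=5: u_5=41/75 ∈ [23/49, 4/7) → index 4
j=6: u_6=97/150 ∈ [31/49, 37/49) → index 7
j=7: u_7=56/75 ∈ [31/49, 37/49) → index 7
j=8: u_8=127/150 ∈ [41/49, 1) → index 9
j=9: u_9=71/75 ∈ [41/49, 1) → index 9

0 1 2 2 3 4 7 7 9 9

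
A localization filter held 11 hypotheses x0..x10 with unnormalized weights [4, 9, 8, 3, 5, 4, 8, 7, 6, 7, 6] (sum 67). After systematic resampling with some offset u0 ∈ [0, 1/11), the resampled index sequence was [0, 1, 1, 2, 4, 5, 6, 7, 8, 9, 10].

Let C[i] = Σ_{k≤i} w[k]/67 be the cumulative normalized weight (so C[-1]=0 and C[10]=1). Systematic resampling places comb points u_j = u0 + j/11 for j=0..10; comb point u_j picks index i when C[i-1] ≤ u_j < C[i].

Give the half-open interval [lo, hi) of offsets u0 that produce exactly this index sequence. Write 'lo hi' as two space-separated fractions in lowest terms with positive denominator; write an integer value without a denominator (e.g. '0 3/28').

1/737 9/737

C = [4/67, 13/67, 21/67, 24/67, 29/67, 33/67, 41/67, 48/67, 54/67, 61/67, 1]
j=0 picked index 0: u0 ∈ [0, 4/67)
j=1 picked index 1: u0 ∈ [-23/737, 76/737)
j=2 picked index 1: u0 ∈ [-90/737, 9/737)
j=3 picked index 2: u0 ∈ [-58/737, 30/737)
j=4 picked index 4: u0 ∈ [-4/737, 51/737)
j=5 picked index 5: u0 ∈ [-16/737, 28/737)
j=6 picked index 6: u0 ∈ [-39/737, 49/737)
j=7 picked index 7: u0 ∈ [-18/737, 59/737)
j=8 picked index 8: u0 ∈ [-8/737, 58/737)
j=9 picked index 9: u0 ∈ [-9/737, 68/737)
j=10 picked index 10: u0 ∈ [1/737, 1/11)
intersection: [1/737, 9/737)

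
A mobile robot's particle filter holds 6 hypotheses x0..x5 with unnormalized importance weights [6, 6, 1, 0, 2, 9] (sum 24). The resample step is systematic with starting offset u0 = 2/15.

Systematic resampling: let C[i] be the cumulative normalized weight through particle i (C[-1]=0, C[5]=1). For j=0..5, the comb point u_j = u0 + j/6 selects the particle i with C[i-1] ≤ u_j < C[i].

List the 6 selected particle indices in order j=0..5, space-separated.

C = [1/4, 1/2, 13/24, 13/24, 5/8, 1]
j=0: u_0=2/15 ∈ [0, 1/4) → index 0
j=1: u_1=3/10 ∈ [1/4, 1/2) → index 1
j=2: u_2=7/15 ∈ [1/4, 1/2) → index 1
j=3: u_3=19/30 ∈ [5/8, 1) → index 5
j=4: u_4=4/5 ∈ [5/8, 1) → index 5
j=5: u_5=29/30 ∈ [5/8, 1) → index 5

0 1 1 5 5 5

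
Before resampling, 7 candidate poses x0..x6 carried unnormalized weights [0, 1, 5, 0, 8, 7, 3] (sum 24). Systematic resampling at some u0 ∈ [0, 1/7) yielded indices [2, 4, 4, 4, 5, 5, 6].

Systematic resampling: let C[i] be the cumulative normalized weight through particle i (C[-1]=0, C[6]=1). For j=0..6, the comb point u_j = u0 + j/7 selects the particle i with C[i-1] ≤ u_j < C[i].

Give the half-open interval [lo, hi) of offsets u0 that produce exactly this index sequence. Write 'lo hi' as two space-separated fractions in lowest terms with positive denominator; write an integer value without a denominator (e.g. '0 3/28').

C = [0, 1/24, 1/4, 1/4, 7/12, 7/8, 1]
j=0 picked index 2: u0 ∈ [1/24, 1/4)
j=1 picked index 4: u0 ∈ [3/28, 37/84)
j=2 picked index 4: u0 ∈ [-1/28, 25/84)
j=3 picked index 4: u0 ∈ [-5/28, 13/84)
j=4 picked index 5: u0 ∈ [1/84, 17/56)
j=5 picked index 5: u0 ∈ [-11/84, 9/56)
j=6 picked index 6: u0 ∈ [1/56, 1/7)
intersection: [3/28, 1/7)

3/28 1/7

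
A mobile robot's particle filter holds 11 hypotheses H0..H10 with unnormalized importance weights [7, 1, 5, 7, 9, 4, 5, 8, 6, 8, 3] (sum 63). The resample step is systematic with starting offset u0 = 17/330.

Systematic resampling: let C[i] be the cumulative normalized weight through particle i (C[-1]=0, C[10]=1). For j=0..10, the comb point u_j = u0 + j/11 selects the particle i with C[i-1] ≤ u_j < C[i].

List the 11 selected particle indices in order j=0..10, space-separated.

0 2 3 4 4 5 6 7 8 9 10

C = [1/9, 8/63, 13/63, 20/63, 29/63, 11/21, 38/63, 46/63, 52/63, 20/21, 1]
j=0: u_0=17/330 ∈ [0, 1/9) → index 0
j=1: u_1=47/330 ∈ [8/63, 13/63) → index 2
j=2: u_2=7/30 ∈ [13/63, 20/63) → index 3
j=3: u_3=107/330 ∈ [20/63, 29/63) → index 4
j=4: u_4=137/330 ∈ [20/63, 29/63) → index 4
j=5: u_5=167/330 ∈ [29/63, 11/21) → index 5
j=6: u_6=197/330 ∈ [11/21, 38/63) → index 6
j=7: u_7=227/330 ∈ [38/63, 46/63) → index 7
j=8: u_8=257/330 ∈ [46/63, 52/63) → index 8
j=9: u_9=287/330 ∈ [52/63, 20/21) → index 9
j=10: u_10=317/330 ∈ [20/21, 1) → index 10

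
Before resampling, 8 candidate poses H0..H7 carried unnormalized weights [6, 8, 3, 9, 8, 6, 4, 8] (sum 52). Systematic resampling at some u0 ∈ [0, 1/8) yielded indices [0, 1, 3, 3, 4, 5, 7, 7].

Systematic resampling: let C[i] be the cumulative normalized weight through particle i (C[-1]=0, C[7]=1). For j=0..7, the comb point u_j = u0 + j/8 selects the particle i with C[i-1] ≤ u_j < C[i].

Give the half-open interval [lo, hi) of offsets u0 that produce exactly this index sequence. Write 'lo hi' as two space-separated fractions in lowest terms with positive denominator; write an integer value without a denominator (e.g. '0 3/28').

C = [3/26, 7/26, 17/52, 1/2, 17/26, 10/13, 11/13, 1]
j=0 picked index 0: u0 ∈ [0, 3/26)
j=1 picked index 1: u0 ∈ [-1/104, 15/104)
j=2 picked index 3: u0 ∈ [1/13, 1/4)
j=3 picked index 3: u0 ∈ [-5/104, 1/8)
j=4 picked index 4: u0 ∈ [0, 2/13)
j=5 picked index 5: u0 ∈ [3/104, 15/104)
j=6 picked index 7: u0 ∈ [5/52, 1/4)
j=7 picked index 7: u0 ∈ [-3/104, 1/8)
intersection: [5/52, 3/26)

5/52 3/26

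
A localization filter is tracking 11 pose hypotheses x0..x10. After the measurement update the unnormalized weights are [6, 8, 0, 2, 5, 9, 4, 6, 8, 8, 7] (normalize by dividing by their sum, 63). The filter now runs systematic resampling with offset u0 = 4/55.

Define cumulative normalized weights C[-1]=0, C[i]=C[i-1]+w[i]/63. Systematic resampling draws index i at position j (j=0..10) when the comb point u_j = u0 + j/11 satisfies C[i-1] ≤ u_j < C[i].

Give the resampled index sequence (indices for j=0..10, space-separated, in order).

0 1 4 5 5 6 7 8 9 10 10

C = [2/21, 2/9, 2/9, 16/63, 1/3, 10/21, 34/63, 40/63, 16/21, 8/9, 1]
j=0: u_0=4/55 ∈ [0, 2/21) → index 0
j=1: u_1=9/55 ∈ [2/21, 2/9) → index 1
j=2: u_2=14/55 ∈ [16/63, 1/3) → index 4
j=3: u_3=19/55 ∈ [1/3, 10/21) → index 5
j=4: u_4=24/55 ∈ [1/3, 10/21) → index 5
j=5: u_5=29/55 ∈ [10/21, 34/63) → index 6
j=6: u_6=34/55 ∈ [34/63, 40/63) → index 7
j=7: u_7=39/55 ∈ [40/63, 16/21) → index 8
j=8: u_8=4/5 ∈ [16/21, 8/9) → index 9
j=9: u_9=49/55 ∈ [8/9, 1) → index 10
j=10: u_10=54/55 ∈ [8/9, 1) → index 10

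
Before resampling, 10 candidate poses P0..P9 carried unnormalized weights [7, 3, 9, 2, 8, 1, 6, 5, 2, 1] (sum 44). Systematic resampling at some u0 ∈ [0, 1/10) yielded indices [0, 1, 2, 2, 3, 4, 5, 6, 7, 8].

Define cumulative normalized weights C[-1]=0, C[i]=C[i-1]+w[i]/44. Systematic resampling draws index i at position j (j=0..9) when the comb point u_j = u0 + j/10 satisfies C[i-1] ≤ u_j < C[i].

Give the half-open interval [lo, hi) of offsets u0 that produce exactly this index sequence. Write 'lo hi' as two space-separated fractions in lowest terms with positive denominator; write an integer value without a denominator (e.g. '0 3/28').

C = [7/44, 5/22, 19/44, 21/44, 29/44, 15/22, 9/11, 41/44, 43/44, 1]
j=0 picked index 0: u0 ∈ [0, 7/44)
j=1 picked index 1: u0 ∈ [13/220, 7/55)
j=2 picked index 2: u0 ∈ [3/110, 51/220)
j=3 picked index 2: u0 ∈ [-4/55, 29/220)
j=4 picked index 3: u0 ∈ [7/220, 17/220)
j=5 picked index 4: u0 ∈ [-1/44, 7/44)
j=6 picked index 5: u0 ∈ [13/220, 9/110)
j=7 picked index 6: u0 ∈ [-1/55, 13/110)
j=8 picked index 7: u0 ∈ [1/55, 29/220)
j=9 picked index 8: u0 ∈ [7/220, 17/220)
intersection: [13/220, 17/220)

13/220 17/220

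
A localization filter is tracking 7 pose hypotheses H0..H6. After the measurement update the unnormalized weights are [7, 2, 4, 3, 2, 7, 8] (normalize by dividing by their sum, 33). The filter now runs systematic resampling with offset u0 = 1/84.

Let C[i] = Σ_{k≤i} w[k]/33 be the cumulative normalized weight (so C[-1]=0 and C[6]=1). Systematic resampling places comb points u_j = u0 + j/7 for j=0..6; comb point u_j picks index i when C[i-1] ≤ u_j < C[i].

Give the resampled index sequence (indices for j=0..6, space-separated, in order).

0 0 2 3 5 5 6

C = [7/33, 3/11, 13/33, 16/33, 6/11, 25/33, 1]
j=0: u_0=1/84 ∈ [0, 7/33) → index 0
j=1: u_1=13/84 ∈ [0, 7/33) → index 0
j=2: u_2=25/84 ∈ [3/11, 13/33) → index 2
j=3: u_3=37/84 ∈ [13/33, 16/33) → index 3
j=4: u_4=7/12 ∈ [6/11, 25/33) → index 5
j=5: u_5=61/84 ∈ [6/11, 25/33) → index 5
j=6: u_6=73/84 ∈ [25/33, 1) → index 6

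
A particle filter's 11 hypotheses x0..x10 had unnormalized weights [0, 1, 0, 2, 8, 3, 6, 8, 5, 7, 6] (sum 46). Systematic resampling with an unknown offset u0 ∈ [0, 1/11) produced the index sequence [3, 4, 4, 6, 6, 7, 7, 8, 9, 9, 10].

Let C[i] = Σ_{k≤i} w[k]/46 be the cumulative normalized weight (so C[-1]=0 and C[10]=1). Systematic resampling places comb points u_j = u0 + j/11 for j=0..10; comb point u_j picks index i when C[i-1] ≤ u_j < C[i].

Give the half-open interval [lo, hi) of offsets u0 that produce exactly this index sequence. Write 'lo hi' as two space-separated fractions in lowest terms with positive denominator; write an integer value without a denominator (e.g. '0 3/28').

8/253 13/253

C = [0, 1/46, 1/46, 3/46, 11/46, 7/23, 10/23, 14/23, 33/46, 20/23, 1]
j=0 picked index 3: u0 ∈ [1/46, 3/46)
j=1 picked index 4: u0 ∈ [-13/506, 75/506)
j=2 picked index 4: u0 ∈ [-59/506, 29/506)
j=3 picked index 6: u0 ∈ [8/253, 41/253)
j=4 picked index 6: u0 ∈ [-15/253, 18/253)
j=5 picked index 7: u0 ∈ [-5/253, 39/253)
j=6 picked index 7: u0 ∈ [-28/253, 16/253)
j=7 picked index 8: u0 ∈ [-7/253, 41/506)
j=8 picked index 9: u0 ∈ [-5/506, 36/253)
j=9 picked index 9: u0 ∈ [-51/506, 13/253)
j=10 picked index 10: u0 ∈ [-10/253, 1/11)
intersection: [8/253, 13/253)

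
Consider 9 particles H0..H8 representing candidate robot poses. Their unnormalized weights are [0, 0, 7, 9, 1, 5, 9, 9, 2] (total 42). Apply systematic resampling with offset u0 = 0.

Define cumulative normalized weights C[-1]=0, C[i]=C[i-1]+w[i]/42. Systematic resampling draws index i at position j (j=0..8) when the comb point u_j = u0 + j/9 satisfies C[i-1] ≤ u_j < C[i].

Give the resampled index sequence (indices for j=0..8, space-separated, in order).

2 2 3 3 5 6 6 7 7

C = [0, 0, 1/6, 8/21, 17/42, 11/21, 31/42, 20/21, 1]
j=0: u_0=0 ∈ [0, 1/6) → index 2
j=1: u_1=1/9 ∈ [0, 1/6) → index 2
j=2: u_2=2/9 ∈ [1/6, 8/21) → index 3
j=3: u_3=1/3 ∈ [1/6, 8/21) → index 3
j=4: u_4=4/9 ∈ [17/42, 11/21) → index 5
j=5: u_5=5/9 ∈ [11/21, 31/42) → index 6
j=6: u_6=2/3 ∈ [11/21, 31/42) → index 6
j=7: u_7=7/9 ∈ [31/42, 20/21) → index 7
j=8: u_8=8/9 ∈ [31/42, 20/21) → index 7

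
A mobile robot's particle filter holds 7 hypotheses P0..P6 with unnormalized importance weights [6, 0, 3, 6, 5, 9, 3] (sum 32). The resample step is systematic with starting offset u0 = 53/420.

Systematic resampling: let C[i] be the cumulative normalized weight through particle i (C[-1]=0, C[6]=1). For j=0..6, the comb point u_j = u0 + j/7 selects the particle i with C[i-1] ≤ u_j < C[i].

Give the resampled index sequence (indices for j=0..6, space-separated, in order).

C = [3/16, 3/16, 9/32, 15/32, 5/8, 29/32, 1]
j=0: u_0=53/420 ∈ [0, 3/16) → index 0
j=1: u_1=113/420 ∈ [3/16, 9/32) → index 2
j=2: u_2=173/420 ∈ [9/32, 15/32) → index 3
j=3: u_3=233/420 ∈ [15/32, 5/8) → index 4
j=4: u_4=293/420 ∈ [5/8, 29/32) → index 5
j=5: u_5=353/420 ∈ [5/8, 29/32) → index 5
j=6: u_6=59/60 ∈ [29/32, 1) → index 6

0 2 3 4 5 5 6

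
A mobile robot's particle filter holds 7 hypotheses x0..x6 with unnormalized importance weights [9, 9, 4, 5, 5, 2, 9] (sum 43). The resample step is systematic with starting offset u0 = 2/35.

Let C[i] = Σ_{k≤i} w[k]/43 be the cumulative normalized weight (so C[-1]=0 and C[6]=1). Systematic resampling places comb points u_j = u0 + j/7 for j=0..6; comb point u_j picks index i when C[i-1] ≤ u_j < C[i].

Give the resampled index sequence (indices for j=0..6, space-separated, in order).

0 0 1 2 4 5 6

C = [9/43, 18/43, 22/43, 27/43, 32/43, 34/43, 1]
j=0: u_0=2/35 ∈ [0, 9/43) → index 0
j=1: u_1=1/5 ∈ [0, 9/43) → index 0
j=2: u_2=12/35 ∈ [9/43, 18/43) → index 1
j=3: u_3=17/35 ∈ [18/43, 22/43) → index 2
j=4: u_4=22/35 ∈ [27/43, 32/43) → index 4
j=5: u_5=27/35 ∈ [32/43, 34/43) → index 5
j=6: u_6=32/35 ∈ [34/43, 1) → index 6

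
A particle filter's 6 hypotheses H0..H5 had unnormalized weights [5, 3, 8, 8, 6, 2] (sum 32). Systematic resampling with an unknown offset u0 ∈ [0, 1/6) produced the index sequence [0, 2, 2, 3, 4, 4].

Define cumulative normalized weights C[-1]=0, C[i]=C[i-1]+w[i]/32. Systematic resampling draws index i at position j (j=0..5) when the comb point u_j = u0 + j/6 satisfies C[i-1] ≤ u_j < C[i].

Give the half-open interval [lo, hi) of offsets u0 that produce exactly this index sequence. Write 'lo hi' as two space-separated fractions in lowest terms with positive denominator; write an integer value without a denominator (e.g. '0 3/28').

C = [5/32, 1/4, 1/2, 3/4, 15/16, 1]
j=0 picked index 0: u0 ∈ [0, 5/32)
j=1 picked index 2: u0 ∈ [1/12, 1/3)
j=2 picked index 2: u0 ∈ [-1/12, 1/6)
j=3 picked index 3: u0 ∈ [0, 1/4)
j=4 picked index 4: u0 ∈ [1/12, 13/48)
j=5 picked index 4: u0 ∈ [-1/12, 5/48)
intersection: [1/12, 5/48)

1/12 5/48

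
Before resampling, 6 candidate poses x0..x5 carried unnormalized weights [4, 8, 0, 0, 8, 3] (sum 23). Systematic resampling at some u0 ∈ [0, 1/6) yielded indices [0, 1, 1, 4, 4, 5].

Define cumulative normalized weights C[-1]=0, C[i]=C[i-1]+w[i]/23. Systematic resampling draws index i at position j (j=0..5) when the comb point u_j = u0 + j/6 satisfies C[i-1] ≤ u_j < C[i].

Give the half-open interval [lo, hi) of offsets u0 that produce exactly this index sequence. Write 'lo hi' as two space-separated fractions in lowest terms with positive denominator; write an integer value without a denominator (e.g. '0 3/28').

5/138 1/6

C = [4/23, 12/23, 12/23, 12/23, 20/23, 1]
j=0 picked index 0: u0 ∈ [0, 4/23)
j=1 picked index 1: u0 ∈ [1/138, 49/138)
j=2 picked index 1: u0 ∈ [-11/69, 13/69)
j=3 picked index 4: u0 ∈ [1/46, 17/46)
j=4 picked index 4: u0 ∈ [-10/69, 14/69)
j=5 picked index 5: u0 ∈ [5/138, 1/6)
intersection: [5/138, 1/6)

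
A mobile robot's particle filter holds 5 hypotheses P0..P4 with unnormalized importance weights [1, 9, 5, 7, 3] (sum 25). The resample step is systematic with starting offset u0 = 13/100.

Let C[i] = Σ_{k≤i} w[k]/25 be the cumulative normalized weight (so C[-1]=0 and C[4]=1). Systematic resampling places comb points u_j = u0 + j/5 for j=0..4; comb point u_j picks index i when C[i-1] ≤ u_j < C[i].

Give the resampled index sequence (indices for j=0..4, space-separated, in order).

C = [1/25, 2/5, 3/5, 22/25, 1]
j=0: u_0=13/100 ∈ [1/25, 2/5) → index 1
j=1: u_1=33/100 ∈ [1/25, 2/5) → index 1
j=2: u_2=53/100 ∈ [2/5, 3/5) → index 2
j=3: u_3=73/100 ∈ [3/5, 22/25) → index 3
j=4: u_4=93/100 ∈ [22/25, 1) → index 4

1 1 2 3 4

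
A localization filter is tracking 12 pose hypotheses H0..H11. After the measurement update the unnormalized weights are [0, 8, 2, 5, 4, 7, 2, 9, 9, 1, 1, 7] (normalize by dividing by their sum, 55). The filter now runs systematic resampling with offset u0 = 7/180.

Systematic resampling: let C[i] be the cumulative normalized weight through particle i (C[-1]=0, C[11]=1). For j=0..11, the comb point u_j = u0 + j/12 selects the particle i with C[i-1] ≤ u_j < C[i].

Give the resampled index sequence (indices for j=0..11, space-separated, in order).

C = [0, 8/55, 2/11, 3/11, 19/55, 26/55, 28/55, 37/55, 46/55, 47/55, 48/55, 1]
j=0: u_0=7/180 ∈ [0, 8/55) → index 1
j=1: u_1=11/90 ∈ [0, 8/55) → index 1
j=2: u_2=37/180 ∈ [2/11, 3/11) → index 3
j=3: u_3=13/45 ∈ [3/11, 19/55) → index 4
j=4: u_4=67/180 ∈ [19/55, 26/55) → index 5
j=5: u_5=41/90 ∈ [19/55, 26/55) → index 5
j=6: u_6=97/180 ∈ [28/55, 37/55) → index 7
j=7: u_7=28/45 ∈ [28/55, 37/55) → index 7
j=8: u_8=127/180 ∈ [37/55, 46/55) → index 8
j=9: u_9=71/90 ∈ [37/55, 46/55) → index 8
j=10: u_10=157/180 ∈ [47/55, 48/55) → index 10
j=11: u_11=43/45 ∈ [48/55, 1) → index 11

1 1 3 4 5 5 7 7 8 8 10 11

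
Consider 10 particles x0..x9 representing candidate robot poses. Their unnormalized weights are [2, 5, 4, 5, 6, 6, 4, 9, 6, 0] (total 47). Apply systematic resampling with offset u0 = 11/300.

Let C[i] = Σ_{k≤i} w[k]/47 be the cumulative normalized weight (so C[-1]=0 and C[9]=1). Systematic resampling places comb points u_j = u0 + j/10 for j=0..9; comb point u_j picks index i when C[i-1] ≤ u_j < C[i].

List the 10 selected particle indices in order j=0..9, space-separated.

C = [2/47, 7/47, 11/47, 16/47, 22/47, 28/47, 32/47, 41/47, 1, 1]
j=0: u_0=11/300 ∈ [0, 2/47) → index 0
j=1: u_1=41/300 ∈ [2/47, 7/47) → index 1
j=2: u_2=71/300 ∈ [11/47, 16/47) → index 3
j=3: u_3=101/300 ∈ [11/47, 16/47) → index 3
j=4: u_4=131/300 ∈ [16/47, 22/47) → index 4
j=5: u_5=161/300 ∈ [22/47, 28/47) → index 5
j=6: u_6=191/300 ∈ [28/47, 32/47) → index 6
j=7: u_7=221/300 ∈ [32/47, 41/47) → index 7
j=8: u_8=251/300 ∈ [32/47, 41/47) → index 7
j=9: u_9=281/300 ∈ [41/47, 1) → index 8

0 1 3 3 4 5 6 7 7 8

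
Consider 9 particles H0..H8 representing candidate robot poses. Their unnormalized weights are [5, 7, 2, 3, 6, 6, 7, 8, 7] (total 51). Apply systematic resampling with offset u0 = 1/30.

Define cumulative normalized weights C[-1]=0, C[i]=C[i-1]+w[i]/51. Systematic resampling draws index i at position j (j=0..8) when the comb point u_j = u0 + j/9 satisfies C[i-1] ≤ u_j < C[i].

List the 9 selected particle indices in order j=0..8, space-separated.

0 1 2 4 5 6 6 7 8

C = [5/51, 4/17, 14/51, 1/3, 23/51, 29/51, 12/17, 44/51, 1]
j=0: u_0=1/30 ∈ [0, 5/51) → index 0
j=1: u_1=13/90 ∈ [5/51, 4/17) → index 1
j=2: u_2=23/90 ∈ [4/17, 14/51) → index 2
j=3: u_3=11/30 ∈ [1/3, 23/51) → index 4
j=4: u_4=43/90 ∈ [23/51, 29/51) → index 5
j=5: u_5=53/90 ∈ [29/51, 12/17) → index 6
j=6: u_6=7/10 ∈ [29/51, 12/17) → index 6
j=7: u_7=73/90 ∈ [12/17, 44/51) → index 7
j=8: u_8=83/90 ∈ [44/51, 1) → index 8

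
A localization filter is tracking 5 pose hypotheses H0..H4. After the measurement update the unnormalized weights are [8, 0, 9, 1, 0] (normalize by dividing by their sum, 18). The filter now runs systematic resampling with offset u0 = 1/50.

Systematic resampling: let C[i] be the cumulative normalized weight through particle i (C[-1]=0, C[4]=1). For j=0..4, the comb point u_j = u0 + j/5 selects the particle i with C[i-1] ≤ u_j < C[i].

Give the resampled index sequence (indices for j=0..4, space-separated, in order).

C = [4/9, 4/9, 17/18, 1, 1]
j=0: u_0=1/50 ∈ [0, 4/9) → index 0
j=1: u_1=11/50 ∈ [0, 4/9) → index 0
j=2: u_2=21/50 ∈ [0, 4/9) → index 0
j=3: u_3=31/50 ∈ [4/9, 17/18) → index 2
j=4: u_4=41/50 ∈ [4/9, 17/18) → index 2

0 0 0 2 2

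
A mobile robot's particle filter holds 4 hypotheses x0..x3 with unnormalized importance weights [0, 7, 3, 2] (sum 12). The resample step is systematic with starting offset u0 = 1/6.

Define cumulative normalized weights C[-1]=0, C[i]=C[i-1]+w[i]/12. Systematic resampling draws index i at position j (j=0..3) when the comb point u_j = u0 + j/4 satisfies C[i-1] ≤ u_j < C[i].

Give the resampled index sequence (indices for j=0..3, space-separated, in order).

1 1 2 3

C = [0, 7/12, 5/6, 1]
j=0: u_0=1/6 ∈ [0, 7/12) → index 1
j=1: u_1=5/12 ∈ [0, 7/12) → index 1
j=2: u_2=2/3 ∈ [7/12, 5/6) → index 2
j=3: u_3=11/12 ∈ [5/6, 1) → index 3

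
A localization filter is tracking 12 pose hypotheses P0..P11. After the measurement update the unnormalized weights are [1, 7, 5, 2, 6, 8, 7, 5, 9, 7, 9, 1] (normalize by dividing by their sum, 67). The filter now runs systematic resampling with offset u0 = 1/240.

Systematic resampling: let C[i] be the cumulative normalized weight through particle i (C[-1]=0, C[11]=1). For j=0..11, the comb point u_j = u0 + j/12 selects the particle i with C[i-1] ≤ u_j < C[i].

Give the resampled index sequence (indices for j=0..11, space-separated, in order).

0 1 2 4 5 5 6 7 8 9 9 10

C = [1/67, 8/67, 13/67, 15/67, 21/67, 29/67, 36/67, 41/67, 50/67, 57/67, 66/67, 1]
j=0: u_0=1/240 ∈ [0, 1/67) → index 0
j=1: u_1=7/80 ∈ [1/67, 8/67) → index 1
j=2: u_2=41/240 ∈ [8/67, 13/67) → index 2
j=3: u_3=61/240 ∈ [15/67, 21/67) → index 4
j=4: u_4=27/80 ∈ [21/67, 29/67) → index 5
j=5: u_5=101/240 ∈ [21/67, 29/67) → index 5
j=6: u_6=121/240 ∈ [29/67, 36/67) → index 6
j=7: u_7=47/80 ∈ [36/67, 41/67) → index 7
j=8: u_8=161/240 ∈ [41/67, 50/67) → index 8
j=9: u_9=181/240 ∈ [50/67, 57/67) → index 9
j=10: u_10=67/80 ∈ [50/67, 57/67) → index 9
j=11: u_11=221/240 ∈ [57/67, 66/67) → index 10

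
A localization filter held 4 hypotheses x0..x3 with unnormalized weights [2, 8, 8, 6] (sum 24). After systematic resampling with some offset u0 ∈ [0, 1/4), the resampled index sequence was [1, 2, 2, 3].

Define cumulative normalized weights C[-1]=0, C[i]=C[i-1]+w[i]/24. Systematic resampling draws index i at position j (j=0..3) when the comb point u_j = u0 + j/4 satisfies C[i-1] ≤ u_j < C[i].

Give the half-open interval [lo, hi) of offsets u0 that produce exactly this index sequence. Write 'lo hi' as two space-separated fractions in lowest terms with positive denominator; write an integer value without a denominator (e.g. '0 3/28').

1/6 1/4

C = [1/12, 5/12, 3/4, 1]
j=0 picked index 1: u0 ∈ [1/12, 5/12)
j=1 picked index 2: u0 ∈ [1/6, 1/2)
j=2 picked index 2: u0 ∈ [-1/12, 1/4)
j=3 picked index 3: u0 ∈ [0, 1/4)
intersection: [1/6, 1/4)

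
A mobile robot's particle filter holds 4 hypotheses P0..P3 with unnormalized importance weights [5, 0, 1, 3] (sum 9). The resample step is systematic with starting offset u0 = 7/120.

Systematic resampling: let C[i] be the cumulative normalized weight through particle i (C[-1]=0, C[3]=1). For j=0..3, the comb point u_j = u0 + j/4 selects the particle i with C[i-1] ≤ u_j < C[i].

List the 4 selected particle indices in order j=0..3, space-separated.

0 0 2 3

C = [5/9, 5/9, 2/3, 1]
j=0: u_0=7/120 ∈ [0, 5/9) → index 0
j=1: u_1=37/120 ∈ [0, 5/9) → index 0
j=2: u_2=67/120 ∈ [5/9, 2/3) → index 2
j=3: u_3=97/120 ∈ [2/3, 1) → index 3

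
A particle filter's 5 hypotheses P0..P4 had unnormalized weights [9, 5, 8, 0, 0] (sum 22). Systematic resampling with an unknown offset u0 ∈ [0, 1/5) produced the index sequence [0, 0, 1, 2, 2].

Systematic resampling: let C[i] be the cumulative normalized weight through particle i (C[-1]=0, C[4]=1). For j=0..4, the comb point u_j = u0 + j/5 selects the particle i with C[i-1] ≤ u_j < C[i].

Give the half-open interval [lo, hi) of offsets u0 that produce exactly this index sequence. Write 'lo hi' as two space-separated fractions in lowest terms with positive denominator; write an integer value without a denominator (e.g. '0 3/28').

2/55 1/5

C = [9/22, 7/11, 1, 1, 1]
j=0 picked index 0: u0 ∈ [0, 9/22)
j=1 picked index 0: u0 ∈ [-1/5, 23/110)
j=2 picked index 1: u0 ∈ [1/110, 13/55)
j=3 picked index 2: u0 ∈ [2/55, 2/5)
j=4 picked index 2: u0 ∈ [-9/55, 1/5)
intersection: [2/55, 1/5)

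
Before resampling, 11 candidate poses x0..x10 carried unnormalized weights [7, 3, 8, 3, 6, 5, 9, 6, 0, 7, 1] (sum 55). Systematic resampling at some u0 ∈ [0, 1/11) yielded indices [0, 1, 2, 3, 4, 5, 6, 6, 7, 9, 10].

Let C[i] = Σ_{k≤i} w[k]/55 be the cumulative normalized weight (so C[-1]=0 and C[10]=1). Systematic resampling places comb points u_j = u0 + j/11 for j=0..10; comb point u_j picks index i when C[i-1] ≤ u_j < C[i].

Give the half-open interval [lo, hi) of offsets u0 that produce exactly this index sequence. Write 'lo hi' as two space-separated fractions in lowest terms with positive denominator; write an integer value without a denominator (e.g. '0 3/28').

C = [7/55, 2/11, 18/55, 21/55, 27/55, 32/55, 41/55, 47/55, 47/55, 54/55, 1]
j=0 picked index 0: u0 ∈ [0, 7/55)
j=1 picked index 1: u0 ∈ [2/55, 1/11)
j=2 picked index 2: u0 ∈ [0, 8/55)
j=3 picked index 3: u0 ∈ [3/55, 6/55)
j=4 picked index 4: u0 ∈ [1/55, 7/55)
j=5 picked index 5: u0 ∈ [2/55, 7/55)
j=6 picked index 6: u0 ∈ [2/55, 1/5)
j=7 picked index 6: u0 ∈ [-3/55, 6/55)
j=8 picked index 7: u0 ∈ [1/55, 7/55)
j=9 picked index 9: u0 ∈ [2/55, 9/55)
j=10 picked index 10: u0 ∈ [4/55, 1/11)
intersection: [4/55, 1/11)

4/55 1/11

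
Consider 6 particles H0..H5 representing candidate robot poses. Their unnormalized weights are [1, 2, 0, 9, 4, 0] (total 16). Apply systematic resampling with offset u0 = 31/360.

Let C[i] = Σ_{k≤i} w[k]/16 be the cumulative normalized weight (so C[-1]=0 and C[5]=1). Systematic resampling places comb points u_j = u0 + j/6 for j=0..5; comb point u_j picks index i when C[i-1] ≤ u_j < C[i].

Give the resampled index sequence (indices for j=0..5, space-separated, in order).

C = [1/16, 3/16, 3/16, 3/4, 1, 1]
j=0: u_0=31/360 ∈ [1/16, 3/16) → index 1
j=1: u_1=91/360 ∈ [3/16, 3/4) → index 3
j=2: u_2=151/360 ∈ [3/16, 3/4) → index 3
j=3: u_3=211/360 ∈ [3/16, 3/4) → index 3
j=4: u_4=271/360 ∈ [3/4, 1) → index 4
j=5: u_5=331/360 ∈ [3/4, 1) → index 4

1 3 3 3 4 4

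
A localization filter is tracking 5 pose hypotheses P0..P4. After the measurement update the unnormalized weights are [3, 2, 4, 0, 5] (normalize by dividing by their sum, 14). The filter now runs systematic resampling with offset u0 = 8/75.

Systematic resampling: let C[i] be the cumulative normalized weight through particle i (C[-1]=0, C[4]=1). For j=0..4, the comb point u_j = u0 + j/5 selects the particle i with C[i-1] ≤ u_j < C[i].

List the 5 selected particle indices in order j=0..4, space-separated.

0 1 2 4 4

C = [3/14, 5/14, 9/14, 9/14, 1]
j=0: u_0=8/75 ∈ [0, 3/14) → index 0
j=1: u_1=23/75 ∈ [3/14, 5/14) → index 1
j=2: u_2=38/75 ∈ [5/14, 9/14) → index 2
j=3: u_3=53/75 ∈ [9/14, 1) → index 4
j=4: u_4=68/75 ∈ [9/14, 1) → index 4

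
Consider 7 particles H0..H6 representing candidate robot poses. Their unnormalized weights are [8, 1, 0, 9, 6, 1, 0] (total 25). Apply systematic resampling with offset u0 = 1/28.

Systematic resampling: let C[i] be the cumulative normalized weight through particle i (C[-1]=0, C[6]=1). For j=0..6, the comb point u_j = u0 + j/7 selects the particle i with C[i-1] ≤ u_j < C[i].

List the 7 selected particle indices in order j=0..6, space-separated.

C = [8/25, 9/25, 9/25, 18/25, 24/25, 1, 1]
j=0: u_0=1/28 ∈ [0, 8/25) → index 0
j=1: u_1=5/28 ∈ [0, 8/25) → index 0
j=2: u_2=9/28 ∈ [8/25, 9/25) → index 1
j=3: u_3=13/28 ∈ [9/25, 18/25) → index 3
j=4: u_4=17/28 ∈ [9/25, 18/25) → index 3
j=5: u_5=3/4 ∈ [18/25, 24/25) → index 4
j=6: u_6=25/28 ∈ [18/25, 24/25) → index 4

0 0 1 3 3 4 4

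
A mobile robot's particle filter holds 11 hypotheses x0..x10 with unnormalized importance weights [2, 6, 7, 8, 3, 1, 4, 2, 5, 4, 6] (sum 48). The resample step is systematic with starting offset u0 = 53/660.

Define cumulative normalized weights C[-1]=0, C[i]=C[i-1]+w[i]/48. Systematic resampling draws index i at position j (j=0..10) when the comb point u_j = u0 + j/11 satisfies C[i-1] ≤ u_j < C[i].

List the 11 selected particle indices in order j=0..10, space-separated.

C = [1/24, 1/6, 5/16, 23/48, 13/24, 9/16, 31/48, 11/16, 19/24, 7/8, 1]
j=0: u_0=53/660 ∈ [1/24, 1/6) → index 1
j=1: u_1=113/660 ∈ [1/6, 5/16) → index 2
j=2: u_2=173/660 ∈ [1/6, 5/16) → index 2
j=3: u_3=233/660 ∈ [5/16, 23/48) → index 3
j=4: u_4=293/660 ∈ [5/16, 23/48) → index 3
j=5: u_5=353/660 ∈ [23/48, 13/24) → index 4
j=6: u_6=413/660 ∈ [9/16, 31/48) → index 6
j=7: u_7=43/60 ∈ [11/16, 19/24) → index 8
j=8: u_8=533/660 ∈ [19/24, 7/8) → index 9
j=9: u_9=593/660 ∈ [7/8, 1) → index 10
j=10: u_10=653/660 ∈ [7/8, 1) → index 10

1 2 2 3 3 4 6 8 9 10 10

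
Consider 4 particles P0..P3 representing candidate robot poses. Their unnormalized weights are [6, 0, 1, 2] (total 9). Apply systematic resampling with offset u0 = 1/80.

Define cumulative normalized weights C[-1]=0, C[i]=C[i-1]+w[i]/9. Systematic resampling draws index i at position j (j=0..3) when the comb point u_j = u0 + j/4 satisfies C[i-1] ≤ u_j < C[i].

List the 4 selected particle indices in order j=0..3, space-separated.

0 0 0 2

C = [2/3, 2/3, 7/9, 1]
j=0: u_0=1/80 ∈ [0, 2/3) → index 0
j=1: u_1=21/80 ∈ [0, 2/3) → index 0
j=2: u_2=41/80 ∈ [0, 2/3) → index 0
j=3: u_3=61/80 ∈ [2/3, 7/9) → index 2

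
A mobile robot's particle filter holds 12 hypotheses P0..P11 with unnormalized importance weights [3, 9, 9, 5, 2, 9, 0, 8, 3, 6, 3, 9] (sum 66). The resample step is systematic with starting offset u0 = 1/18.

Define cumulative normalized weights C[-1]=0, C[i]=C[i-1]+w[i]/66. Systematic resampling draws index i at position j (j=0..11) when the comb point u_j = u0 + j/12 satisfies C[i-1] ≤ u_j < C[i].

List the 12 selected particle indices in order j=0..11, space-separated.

1 1 2 2 3 5 5 7 8 9 11 11

C = [1/22, 2/11, 7/22, 13/33, 14/33, 37/66, 37/66, 15/22, 8/11, 9/11, 19/22, 1]
j=0: u_0=1/18 ∈ [1/22, 2/11) → index 1
j=1: u_1=5/36 ∈ [1/22, 2/11) → index 1
j=2: u_2=2/9 ∈ [2/11, 7/22) → index 2
j=3: u_3=11/36 ∈ [2/11, 7/22) → index 2
j=4: u_4=7/18 ∈ [7/22, 13/33) → index 3
j=5: u_5=17/36 ∈ [14/33, 37/66) → index 5
j=6: u_6=5/9 ∈ [14/33, 37/66) → index 5
j=7: u_7=23/36 ∈ [37/66, 15/22) → index 7
j=8: u_8=13/18 ∈ [15/22, 8/11) → index 8
j=9: u_9=29/36 ∈ [8/11, 9/11) → index 9
j=10: u_10=8/9 ∈ [19/22, 1) → index 11
j=11: u_11=35/36 ∈ [19/22, 1) → index 11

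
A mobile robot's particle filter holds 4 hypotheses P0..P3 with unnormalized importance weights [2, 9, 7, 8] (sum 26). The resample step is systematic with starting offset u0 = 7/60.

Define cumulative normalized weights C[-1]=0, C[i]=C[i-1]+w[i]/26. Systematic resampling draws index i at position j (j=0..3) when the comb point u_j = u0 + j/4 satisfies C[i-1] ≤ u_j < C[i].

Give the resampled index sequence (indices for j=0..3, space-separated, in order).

C = [1/13, 11/26, 9/13, 1]
j=0: u_0=7/60 ∈ [1/13, 11/26) → index 1
j=1: u_1=11/30 ∈ [1/13, 11/26) → index 1
j=2: u_2=37/60 ∈ [11/26, 9/13) → index 2
j=3: u_3=13/15 ∈ [9/13, 1) → index 3

1 1 2 3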